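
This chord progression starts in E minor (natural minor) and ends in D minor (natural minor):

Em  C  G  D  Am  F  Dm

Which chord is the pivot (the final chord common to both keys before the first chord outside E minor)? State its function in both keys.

Am — iv in E minor, v in D minor

Chords diatonic to E minor: Em, F#dim, G, Am, Bm, C, D.
Reading the progression, the first chord not in that set is F, so the modulation leaves E minor there.
The chord immediately before F is Am, which is diatonic to both keys: iv in E minor and v in D minor.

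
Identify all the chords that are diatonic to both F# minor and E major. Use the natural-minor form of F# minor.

F#m, A, C#m, E

Triads in F# minor (natural minor): F#m (i), G#dim (ii°), A (III), Bm (iv), C#m (v), D (VI), E (VII).
Triads in E major: E (I), F#m (ii), G#m (iii), A (IV), B (V), C#m (vi), D#dim (vii°).
Shared triads with their functions: F#m (i in F# minor, ii in E major); A (III in F# minor, IV in E major); C#m (v in F# minor, vi in E major); E (VII in F# minor, I in E major).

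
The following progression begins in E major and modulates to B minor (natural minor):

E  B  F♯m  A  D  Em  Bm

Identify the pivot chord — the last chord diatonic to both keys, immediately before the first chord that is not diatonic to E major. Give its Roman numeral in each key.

A — IV in E major, VII in B minor

Chords diatonic to E major: E, F♯m, G♯m, A, B, C♯m, D♯dim.
Reading the progression, the first chord not in that set is D, so the modulation leaves E major there.
The chord immediately before D is A, which is diatonic to both keys: IV in E major and VII in B minor.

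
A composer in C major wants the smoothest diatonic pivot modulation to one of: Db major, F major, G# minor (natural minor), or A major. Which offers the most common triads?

F major

Triads of C major: C (I), Dm (ii), Em (iii), F (IV), G (V), Am (vi), Bdim (vii°).
Db major shares 0: none.
F major shares 4: C, Dm, F, Am.
G# minor (natural minor) shares 0: none.
A major shares 0: none.
The most common triads (4) are shared with F major.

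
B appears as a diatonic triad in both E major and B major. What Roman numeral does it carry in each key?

V in E major; I in B major

The scale of E major is E F# G# A B C# D#; B is degree 5, and the triad built there (B-D#-F#) is major, so it is V.
The scale of B major is B C# D# E F# G# A#; B is degree 1, and the triad built there (B-D#-F#) is major, so it is I.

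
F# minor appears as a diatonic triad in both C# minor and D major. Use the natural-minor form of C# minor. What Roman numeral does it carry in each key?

The scale of C# minor (natural minor) is C# D# E F# G# A B; F# is degree 4, and the triad built there (F#-A-C#) is minor, so it is iv.
The scale of D major is D E F# G A B C#; F# is degree 3, and the triad built there (F#-A-C#) is minor, so it is iii.

iv in C# minor; iii in D major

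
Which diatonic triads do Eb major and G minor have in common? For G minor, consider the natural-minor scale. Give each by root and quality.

Triads in Eb major: Eb major (I), F minor (ii), G minor (iii), Ab major (IV), Bb major (V), C minor (vi), D diminished (vii°).
Triads in G minor (natural minor): G minor (i), A diminished (ii°), Bb major (III), C minor (iv), D minor (v), Eb major (VI), F major (VII).
Shared triads with their functions: Eb major (I in Eb major, VI in G minor); G minor (iii in Eb major, i in G minor); Bb major (V in Eb major, III in G minor); C minor (vi in Eb major, iv in G minor).

Eb, Gm, Bb, Cm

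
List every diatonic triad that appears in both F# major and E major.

Triads in F# major: F# major (I), G# minor (ii), A# minor (iii), B major (IV), C# major (V), D# minor (vi), E# diminished (vii°).
Triads in E major: E major (I), F# minor (ii), G# minor (iii), A major (IV), B major (V), C# minor (vi), D# diminished (vii°).
Shared triads with their functions: G# minor (ii in F# major, iii in E major); B major (IV in F# major, V in E major).

G#m, B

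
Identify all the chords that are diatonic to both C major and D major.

Triads in C major: C (I), Dm (ii), Em (iii), F (IV), G (V), Am (vi), Bdim (vii°).
Triads in D major: D (I), Em (ii), F#m (iii), G (IV), A (V), Bm (vi), C#dim (vii°).
Shared triads with their functions: Em (iii in C major, ii in D major); G (V in C major, IV in D major).

Em, G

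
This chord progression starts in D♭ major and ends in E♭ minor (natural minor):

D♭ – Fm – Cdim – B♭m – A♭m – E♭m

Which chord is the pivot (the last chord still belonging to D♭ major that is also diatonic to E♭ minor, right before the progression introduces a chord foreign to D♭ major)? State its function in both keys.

B♭m — vi in D♭ major, v in E♭ minor

Chords diatonic to D♭ major: D♭, E♭m, Fm, G♭, A♭, B♭m, Cdim.
Reading the progression, the first chord not in that set is A♭m, so the modulation leaves D♭ major there.
The chord immediately before A♭m is B♭m, which is diatonic to both keys: vi in D♭ major and v in E♭ minor.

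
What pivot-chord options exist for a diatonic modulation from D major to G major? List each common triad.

Triads in D major: D major (I), E minor (ii), F# minor (iii), G major (IV), A major (V), B minor (vi), C# diminished (vii°).
Triads in G major: G major (I), A minor (ii), B minor (iii), C major (IV), D major (V), E minor (vi), F# diminished (vii°).
Shared triads with their functions: D major (I in D major, V in G major); E minor (ii in D major, vi in G major); G major (IV in D major, I in G major); B minor (vi in D major, iii in G major).

D, Em, G, Bm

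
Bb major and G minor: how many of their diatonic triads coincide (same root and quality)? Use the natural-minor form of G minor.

Diatonic triads of Bb major: Bb (I), Cm (ii), Dm (iii), Eb (IV), F (V), Gm (vi), Adim (vii°).
Diatonic triads of G minor (natural minor): Gm (i), Adim (ii°), Bb (III), Cm (iv), Dm (v), Eb (VI), F (VII).
Matching root and quality in both lists: Bb, Cm, Dm, Eb, F, Gm, Adim.
That gives 7 common triads.

7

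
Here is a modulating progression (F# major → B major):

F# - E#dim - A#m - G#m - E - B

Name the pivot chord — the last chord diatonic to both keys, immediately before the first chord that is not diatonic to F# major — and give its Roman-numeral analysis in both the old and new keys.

G#m — ii in F# major, vi in B major

Chords diatonic to F# major: F#, G#m, A#m, B, C#, D#m, E#dim.
Reading the progression, the first chord not in that set is E, so the modulation leaves F# major there.
The chord immediately before E is G#m, which is diatonic to both keys: ii in F# major and vi in B major.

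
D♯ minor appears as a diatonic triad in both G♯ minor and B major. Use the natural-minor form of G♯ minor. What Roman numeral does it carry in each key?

The scale of G♯ minor (natural minor) is G♯ A♯ B C♯ D♯ E F♯; D♯ is degree 5, and the triad built there (D♯-F♯-A♯) is minor, so it is v.
The scale of B major is B C♯ D♯ E F♯ G♯ A♯; D♯ is degree 3, and the triad built there (D♯-F♯-A♯) is minor, so it is iii.

v in G♯ minor; iii in B major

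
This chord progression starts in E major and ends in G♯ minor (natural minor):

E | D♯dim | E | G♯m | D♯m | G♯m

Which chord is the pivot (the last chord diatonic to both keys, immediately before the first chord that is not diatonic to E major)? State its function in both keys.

Chords diatonic to E major: E, F♯m, G♯m, A, B, C♯m, D♯dim.
Reading the progression, the first chord not in that set is D♯m, so the modulation leaves E major there.
The chord immediately before D♯m is G♯m, which is diatonic to both keys: iii in E major and i in G♯ minor.

G♯m — iii in E major, i in G♯ minor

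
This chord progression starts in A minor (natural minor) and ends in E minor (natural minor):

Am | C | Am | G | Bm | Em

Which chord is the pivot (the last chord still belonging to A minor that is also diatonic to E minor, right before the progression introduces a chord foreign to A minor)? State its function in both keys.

G — VII in A minor, III in E minor

Chords diatonic to A minor: Am, Bdim, C, Dm, Em, F, G.
Reading the progression, the first chord not in that set is Bm, so the modulation leaves A minor there.
The chord immediately before Bm is G, which is diatonic to both keys: VII in A minor and III in E minor.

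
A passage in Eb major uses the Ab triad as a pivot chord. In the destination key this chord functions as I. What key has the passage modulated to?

Ab major

The numeral I denotes a major triad on scale degree 1. With Ab on degree 1, the tonic of the new key is Ab.
Degree 1 carries a major triad in major keys, so the destination is Ab major.
Check: the diatonic triads of Ab major are Ab (I), Bbm (ii), Cm (iii), Db (IV), Eb (V), Fm (vi), Gdim (vii°) — Ab is indeed I.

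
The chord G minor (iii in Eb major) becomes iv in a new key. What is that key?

The numeral iv denotes a minor triad on scale degree 4. With G on degree 4, the tonic of the new key is D.
Degree 4 carries a minor triad in minor keys, so the destination is D minor.
Check: the diatonic triads of D minor (natural minor) are Dm (i), Edim (ii°), F (III), Gm (iv), Am (v), Bb (VI), C (VII) — G minor is indeed iv.

D minor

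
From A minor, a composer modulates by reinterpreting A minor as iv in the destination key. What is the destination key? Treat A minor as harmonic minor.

The numeral iv denotes a minor triad on scale degree 4. With A on degree 4, the tonic of the new key is E.
Degree 4 carries a minor triad in minor keys, so the destination is E minor.
Check: the diatonic triads of E minor (natural minor) are Em (i), F#dim (ii°), G (III), Am (iv), Bm (v), C (VI), D (VII) — A minor is indeed iv.

E minor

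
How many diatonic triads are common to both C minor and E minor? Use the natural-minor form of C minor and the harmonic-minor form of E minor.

0

Diatonic triads of C minor (natural minor): C minor (i), D diminished (ii°), Eb major (III), F minor (iv), G minor (v), Ab major (VI), Bb major (VII).
Diatonic triads of E minor (harmonic minor): E minor (i), F# diminished (ii°), G augmented (III+), A minor (iv), B major (V), C major (VI), D# diminished (vii°).
No triad has the same root and quality in both keys.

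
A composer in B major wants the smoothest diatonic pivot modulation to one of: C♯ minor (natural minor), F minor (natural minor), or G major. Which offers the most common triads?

Triads of B major: B (I), C♯m (ii), D♯m (iii), E (IV), F♯ (V), G♯m (vi), A♯dim (vii°).
C♯ minor (natural minor) shares 4: B, C♯m, E, G♯m.
F minor (natural minor) shares 0: none.
G major shares 0: none.
The most common triads (4) are shared with C♯ minor.

C♯ minor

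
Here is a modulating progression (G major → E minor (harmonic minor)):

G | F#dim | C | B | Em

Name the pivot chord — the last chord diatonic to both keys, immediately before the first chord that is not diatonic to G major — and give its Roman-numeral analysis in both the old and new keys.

Chords diatonic to G major: G, Am, Bm, C, D, Em, F#dim.
Reading the progression, the first chord not in that set is B, so the modulation leaves G major there.
The chord immediately before B is C, which is diatonic to both keys: IV in G major and VI in E minor.

C — IV in G major, VI in E minor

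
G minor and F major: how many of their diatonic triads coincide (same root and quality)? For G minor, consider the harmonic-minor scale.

1

Diatonic triads of G minor (harmonic minor): Gm (i), Adim (ii°), Bbaug (III+), Cm (iv), D (V), Eb (VI), F#dim (vii°).
Diatonic triads of F major: F (I), Gm (ii), Am (iii), Bb (IV), C (V), Dm (vi), Edim (vii°).
Matching root and quality in both lists: Gm.
That gives 1 common triad.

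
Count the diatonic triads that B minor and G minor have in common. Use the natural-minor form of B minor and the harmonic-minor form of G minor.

1

Diatonic triads of B minor (natural minor): Bm (i), C♯dim (ii°), D (III), Em (iv), F♯m (v), G (VI), A (VII).
Diatonic triads of G minor (harmonic minor): Gm (i), Adim (ii°), B♭aug (III+), Cm (iv), D (V), E♭ (VI), F♯dim (vii°).
Matching root and quality in both lists: D.
That gives 1 common triad.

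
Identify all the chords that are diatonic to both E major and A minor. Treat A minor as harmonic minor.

Triads in E major: E (I), F#m (ii), G#m (iii), A (IV), B (V), C#m (vi), D#dim (vii°).
Triads in A minor (harmonic minor): Am (i), Bdim (ii°), Caug (III+), Dm (iv), E (V), F (VI), G#dim (vii°).
Shared triads with their functions: E (I in E major, V in A minor).

E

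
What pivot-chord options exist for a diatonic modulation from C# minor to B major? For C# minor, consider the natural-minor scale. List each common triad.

C#m, E, G#m, B

Triads in C# minor (natural minor): C#m (i), D#dim (ii°), E (III), F#m (iv), G#m (v), A (VI), B (VII).
Triads in B major: B (I), C#m (ii), D#m (iii), E (IV), F# (V), G#m (vi), A#dim (vii°).
Shared triads with their functions: C#m (i in C# minor, ii in B major); E (III in C# minor, IV in B major); G#m (v in C# minor, vi in B major); B (VII in C# minor, I in B major).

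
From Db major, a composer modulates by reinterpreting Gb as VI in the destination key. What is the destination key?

Bb minor

The numeral VI denotes a major triad on scale degree 6. With Gb on degree 6, the tonic of the new key is Bb.
Degree 6 carries a major triad in minor keys, so the destination is Bb minor.
Check: the diatonic triads of Bb minor (natural minor) are Bbm (i), Cdim (ii°), Db (III), Ebm (iv), Fm (v), Gb (VI), Ab (VII) — Gb is indeed VI.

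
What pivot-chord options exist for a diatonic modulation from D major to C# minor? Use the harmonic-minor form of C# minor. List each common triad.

Triads in D major: D major (I), E minor (ii), F# minor (iii), G major (IV), A major (V), B minor (vi), C# diminished (vii°).
Triads in C# minor (harmonic minor): C# minor (i), D# diminished (ii°), E augmented (III+), F# minor (iv), G# major (V), A major (VI), B# diminished (vii°).
Shared triads with their functions: F# minor (iii in D major, iv in C# minor); A major (V in D major, VI in C# minor).

F#m, A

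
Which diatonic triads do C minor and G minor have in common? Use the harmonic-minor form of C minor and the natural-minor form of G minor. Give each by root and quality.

Cm

Triads in C minor (harmonic minor): Cm (i), Ddim (ii°), Ebaug (III+), Fm (iv), G (V), Ab (VI), Bdim (vii°).
Triads in G minor (natural minor): Gm (i), Adim (ii°), Bb (III), Cm (iv), Dm (v), Eb (VI), F (VII).
Shared triads with their functions: Cm (i in C minor, iv in G minor).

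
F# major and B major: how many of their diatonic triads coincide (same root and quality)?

Diatonic triads of F# major: F# (I), G#m (ii), A#m (iii), B (IV), C# (V), D#m (vi), E#dim (vii°).
Diatonic triads of B major: B (I), C#m (ii), D#m (iii), E (IV), F# (V), G#m (vi), A#dim (vii°).
Matching root and quality in both lists: F#, G#m, B, D#m.
That gives 4 common triads.

4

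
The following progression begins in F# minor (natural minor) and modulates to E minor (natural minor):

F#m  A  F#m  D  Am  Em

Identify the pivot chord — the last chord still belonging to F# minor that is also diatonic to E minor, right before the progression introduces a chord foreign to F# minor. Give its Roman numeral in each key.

D — VI in F# minor, VII in E minor

Chords diatonic to F# minor: F#m, G#dim, A, Bm, C#m, D, E.
Reading the progression, the first chord not in that set is Am, so the modulation leaves F# minor there.
The chord immediately before Am is D, which is diatonic to both keys: VI in F# minor and VII in E minor.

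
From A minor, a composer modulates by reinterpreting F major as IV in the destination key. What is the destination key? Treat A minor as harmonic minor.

C major

The numeral IV denotes a major triad on scale degree 4. With F on degree 4, the tonic of the new key is C.
Degree 4 carries a major triad in major keys, so the destination is C major.
Check: the diatonic triads of C major are C (I), Dm (ii), Em (iii), F (IV), G (V), Am (vi), Bdim (vii°) — F major is indeed IV.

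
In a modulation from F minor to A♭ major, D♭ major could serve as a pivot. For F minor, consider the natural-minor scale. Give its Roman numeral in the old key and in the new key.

VI in F minor; IV in A♭ major

The scale of F minor (natural minor) is F G A♭ B♭ C D♭ E♭; D♭ is degree 6, and the triad built there (D♭-F-A♭) is major, so it is VI.
The scale of A♭ major is A♭ B♭ C D♭ E♭ F G; D♭ is degree 4, and the triad built there (D♭-F-A♭) is major, so it is IV.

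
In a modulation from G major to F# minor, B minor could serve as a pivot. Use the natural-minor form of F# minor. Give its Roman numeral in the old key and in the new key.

iii in G major; iv in F# minor

The scale of G major is G A B C D E F#; B is degree 3, and the triad built there (B-D-F#) is minor, so it is iii.
The scale of F# minor (natural minor) is F# G# A B C# D E; B is degree 4, and the triad built there (B-D-F#) is minor, so it is iv.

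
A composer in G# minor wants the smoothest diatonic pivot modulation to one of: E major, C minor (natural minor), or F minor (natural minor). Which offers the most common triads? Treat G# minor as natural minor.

Triads of G# minor (natural minor): G# minor (i), A# diminished (ii°), B major (III), C# minor (iv), D# minor (v), E major (VI), F# major (VII).
E major shares 4: G#m, B, C#m, E.
C minor (natural minor) shares 0: none.
F minor (natural minor) shares 0: none.
The most common triads (4) are shared with E major.

E major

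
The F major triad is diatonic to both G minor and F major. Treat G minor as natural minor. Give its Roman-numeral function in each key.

The scale of G minor (natural minor) is G A Bb C D Eb F; F is degree 7, and the triad built there (F-A-C) is major, so it is VII.
The scale of F major is F G A Bb C D E; F is degree 1, and the triad built there (F-A-C) is major, so it is I.

VII in G minor; I in F major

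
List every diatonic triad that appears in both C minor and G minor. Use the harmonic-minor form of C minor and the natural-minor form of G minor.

Triads in C minor (harmonic minor): C minor (i), D diminished (ii°), E♭ augmented (III+), F minor (iv), G major (V), A♭ major (VI), B diminished (vii°).
Triads in G minor (natural minor): G minor (i), A diminished (ii°), B♭ major (III), C minor (iv), D minor (v), E♭ major (VI), F major (VII).
Shared triads with their functions: C minor (i in C minor, iv in G minor).

Cm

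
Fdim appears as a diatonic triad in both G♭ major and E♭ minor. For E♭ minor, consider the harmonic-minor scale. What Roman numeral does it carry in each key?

The scale of G♭ major is G♭ A♭ B♭ C♭ D♭ E♭ F; F is degree 7, and the triad built there (F-A♭-C♭) is diminished, so it is vii°.
The scale of E♭ minor (harmonic minor) is E♭ F G♭ A♭ B♭ C♭ D; F is degree 2, and the triad built there (F-A♭-C♭) is diminished, so it is ii°.

vii° in G♭ major; ii° in E♭ minor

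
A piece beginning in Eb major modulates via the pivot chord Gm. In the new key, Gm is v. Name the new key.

C minor

The numeral v denotes a minor triad on scale degree 5. With G on degree 5, the tonic of the new key is C.
Degree 5 carries a minor triad in natural-minor keys, so the destination is C minor.
Check: the diatonic triads of C minor (natural minor) are Cm (i), Ddim (ii°), Eb (III), Fm (iv), Gm (v), Ab (VI), Bb (VII) — Gm is indeed v.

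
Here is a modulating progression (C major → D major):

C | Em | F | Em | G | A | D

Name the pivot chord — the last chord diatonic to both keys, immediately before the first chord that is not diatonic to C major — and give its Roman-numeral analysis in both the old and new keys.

Chords diatonic to C major: C, Dm, Em, F, G, Am, Bdim.
Reading the progression, the first chord not in that set is A, so the modulation leaves C major there.
The chord immediately before A is G, which is diatonic to both keys: V in C major and IV in D major.

G — V in C major, IV in D major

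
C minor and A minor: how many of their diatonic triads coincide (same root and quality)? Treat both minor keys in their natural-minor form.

Diatonic triads of C minor (natural minor): Cm (i), Ddim (ii°), E♭ (III), Fm (iv), Gm (v), A♭ (VI), B♭ (VII).
Diatonic triads of A minor (natural minor): Am (i), Bdim (ii°), C (III), Dm (iv), Em (v), F (VI), G (VII).
No triad has the same root and quality in both keys.

0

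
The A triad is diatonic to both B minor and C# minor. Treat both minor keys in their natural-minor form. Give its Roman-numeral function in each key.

VII in B minor; VI in C# minor

The scale of B minor (natural minor) is B C# D E F# G A; A is degree 7, and the triad built there (A-C#-E) is major, so it is VII.
The scale of C# minor (natural minor) is C# D# E F# G# A B; A is degree 6, and the triad built there (A-C#-E) is major, so it is VI.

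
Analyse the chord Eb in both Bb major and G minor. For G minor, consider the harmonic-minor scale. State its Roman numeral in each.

The scale of Bb major is Bb C D Eb F G A; Eb is degree 4, and the triad built there (Eb-G-Bb) is major, so it is IV.
The scale of G minor (harmonic minor) is G A Bb C D Eb F#; Eb is degree 6, and the triad built there (Eb-G-Bb) is major, so it is VI.

IV in Bb major; VI in G minor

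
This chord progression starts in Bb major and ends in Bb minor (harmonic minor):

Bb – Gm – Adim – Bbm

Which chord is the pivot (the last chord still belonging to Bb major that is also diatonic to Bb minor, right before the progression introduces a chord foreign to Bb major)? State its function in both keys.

Adim — vii° in Bb major, vii° in Bb minor

Chords diatonic to Bb major: Bb, Cm, Dm, Eb, F, Gm, Adim.
Reading the progression, the first chord not in that set is Bbm, so the modulation leaves Bb major there.
The chord immediately before Bbm is Adim, which is diatonic to both keys: vii° in Bb major and vii° in Bb minor.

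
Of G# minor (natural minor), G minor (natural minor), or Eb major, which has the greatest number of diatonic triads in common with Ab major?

Eb major

Triads of Ab major: Ab major (I), Bb minor (ii), C minor (iii), Db major (IV), Eb major (V), F minor (vi), G diminished (vii°).
G# minor (natural minor) shares 0: none.
G minor (natural minor) shares 2: Cm, Eb.
Eb major shares 4: Ab, Cm, Eb, Fm.
The most common triads (4) are shared with Eb major.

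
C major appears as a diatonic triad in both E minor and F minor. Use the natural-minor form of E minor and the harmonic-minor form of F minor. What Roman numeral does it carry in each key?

The scale of E minor (natural minor) is E F♯ G A B C D; C is degree 6, and the triad built there (C-E-G) is major, so it is VI.
The scale of F minor (harmonic minor) is F G A♭ B♭ C D♭ E; C is degree 5, and the triad built there (C-E-G) is major, so it is V.

VI in E minor; V in F minor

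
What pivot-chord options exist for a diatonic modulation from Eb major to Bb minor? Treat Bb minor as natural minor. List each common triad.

Triads in Eb major: Eb major (I), F minor (ii), G minor (iii), Ab major (IV), Bb major (V), C minor (vi), D diminished (vii°).
Triads in Bb minor (natural minor): Bb minor (i), C diminished (ii°), Db major (III), Eb minor (iv), F minor (v), Gb major (VI), Ab major (VII).
Shared triads with their functions: F minor (ii in Eb major, v in Bb minor); Ab major (IV in Eb major, VII in Bb minor).

Fm, Ab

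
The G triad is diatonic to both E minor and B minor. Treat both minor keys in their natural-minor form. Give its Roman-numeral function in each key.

III in E minor; VI in B minor

The scale of E minor (natural minor) is E F# G A B C D; G is degree 3, and the triad built there (G-B-D) is major, so it is III.
The scale of B minor (natural minor) is B C# D E F# G A; G is degree 6, and the triad built there (G-B-D) is major, so it is VI.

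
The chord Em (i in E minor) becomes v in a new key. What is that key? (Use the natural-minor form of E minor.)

A minor

The numeral v denotes a minor triad on scale degree 5. With E on degree 5, the tonic of the new key is A.
Degree 5 carries a minor triad in natural-minor keys, so the destination is A minor.
Check: the diatonic triads of A minor (natural minor) are Am (i), Bdim (ii°), C (III), Dm (iv), Em (v), F (VI), G (VII) — Em is indeed v.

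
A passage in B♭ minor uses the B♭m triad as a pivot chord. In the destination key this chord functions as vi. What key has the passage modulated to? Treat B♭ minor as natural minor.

The numeral vi denotes a minor triad on scale degree 6. With B♭ on degree 6, the tonic of the new key is D♭.
Degree 6 carries a minor triad in major keys, so the destination is D♭ major.
Check: the diatonic triads of D♭ major are D♭ (I), E♭m (ii), Fm (iii), G♭ (IV), A♭ (V), B♭m (vi), Cdim (vii°) — B♭m is indeed vi.

D♭ major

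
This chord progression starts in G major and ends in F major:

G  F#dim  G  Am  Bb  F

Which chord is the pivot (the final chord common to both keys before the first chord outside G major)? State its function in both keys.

Chords diatonic to G major: G, Am, Bm, C, D, Em, F#dim.
Reading the progression, the first chord not in that set is Bb, so the modulation leaves G major there.
The chord immediately before Bb is Am, which is diatonic to both keys: ii in G major and iii in F major.

Am — ii in G major, iii in F major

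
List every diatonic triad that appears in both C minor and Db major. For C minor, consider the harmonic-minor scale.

Fm, Ab

Triads in C minor (harmonic minor): Cm (i), Ddim (ii°), Ebaug (III+), Fm (iv), G (V), Ab (VI), Bdim (vii°).
Triads in Db major: Db (I), Ebm (ii), Fm (iii), Gb (IV), Ab (V), Bbm (vi), Cdim (vii°).
Shared triads with their functions: Fm (iv in C minor, iii in Db major); Ab (VI in C minor, V in Db major).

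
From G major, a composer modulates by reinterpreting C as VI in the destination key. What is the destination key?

The numeral VI denotes a major triad on scale degree 6. With C on degree 6, the tonic of the new key is E.
Degree 6 carries a major triad in minor keys, so the destination is E minor.
Check: the diatonic triads of E minor (natural minor) are Em (i), F#dim (ii°), G (III), Am (iv), Bm (v), C (VI), D (VII) — C is indeed VI.

E minor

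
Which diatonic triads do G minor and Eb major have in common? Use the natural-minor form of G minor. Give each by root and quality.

Gm, Bb, Cm, Eb

Triads in G minor (natural minor): G minor (i), A diminished (ii°), Bb major (III), C minor (iv), D minor (v), Eb major (VI), F major (VII).
Triads in Eb major: Eb major (I), F minor (ii), G minor (iii), Ab major (IV), Bb major (V), C minor (vi), D diminished (vii°).
Shared triads with their functions: G minor (i in G minor, iii in Eb major); Bb major (III in G minor, V in Eb major); C minor (iv in G minor, vi in Eb major); Eb major (VI in G minor, I in Eb major).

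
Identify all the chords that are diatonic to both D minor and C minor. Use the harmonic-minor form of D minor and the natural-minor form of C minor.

Gm, Bb

Triads in D minor (harmonic minor): D minor (i), E diminished (ii°), F augmented (III+), G minor (iv), A major (V), Bb major (VI), C# diminished (vii°).
Triads in C minor (natural minor): C minor (i), D diminished (ii°), Eb major (III), F minor (iv), G minor (v), Ab major (VI), Bb major (VII).
Shared triads with their functions: G minor (iv in D minor, v in C minor); Bb major (VI in D minor, VII in C minor).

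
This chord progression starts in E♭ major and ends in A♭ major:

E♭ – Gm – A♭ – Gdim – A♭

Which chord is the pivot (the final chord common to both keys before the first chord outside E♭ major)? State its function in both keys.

A♭ — IV in E♭ major, I in A♭ major

Chords diatonic to E♭ major: E♭, Fm, Gm, A♭, B♭, Cm, Ddim.
Reading the progression, the first chord not in that set is Gdim, so the modulation leaves E♭ major there.
The chord immediately before Gdim is A♭, which is diatonic to both keys: IV in E♭ major and I in A♭ major.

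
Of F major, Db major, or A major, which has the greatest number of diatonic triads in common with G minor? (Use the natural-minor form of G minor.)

Triads of G minor (natural minor): Gm (i), Adim (ii°), Bb (III), Cm (iv), Dm (v), Eb (VI), F (VII).
F major shares 4: Gm, Bb, Dm, F.
Db major shares 0: none.
A major shares 0: none.
The most common triads (4) are shared with F major.

F major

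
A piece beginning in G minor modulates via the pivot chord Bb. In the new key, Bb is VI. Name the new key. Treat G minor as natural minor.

D minor

The numeral VI denotes a major triad on scale degree 6. With Bb on degree 6, the tonic of the new key is D.
Degree 6 carries a major triad in minor keys, so the destination is D minor.
Check: the diatonic triads of D minor (natural minor) are Dm (i), Edim (ii°), F (III), Gm (iv), Am (v), Bb (VI), C (VII) — Bb is indeed VI.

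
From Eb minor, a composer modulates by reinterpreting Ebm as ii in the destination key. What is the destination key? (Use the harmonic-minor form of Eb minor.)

Db major

The numeral ii denotes a minor triad on scale degree 2. With Eb on degree 2, the tonic of the new key is Db.
Degree 2 carries a minor triad in major keys, so the destination is Db major.
Check: the diatonic triads of Db major are Db (I), Ebm (ii), Fm (iii), Gb (IV), Ab (V), Bbm (vi), Cdim (vii°) — Ebm is indeed ii.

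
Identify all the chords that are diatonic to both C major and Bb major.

Triads in C major: C (I), Dm (ii), Em (iii), F (IV), G (V), Am (vi), Bdim (vii°).
Triads in Bb major: Bb (I), Cm (ii), Dm (iii), Eb (IV), F (V), Gm (vi), Adim (vii°).
Shared triads with their functions: Dm (ii in C major, iii in Bb major); F (IV in C major, V in Bb major).

Dm, F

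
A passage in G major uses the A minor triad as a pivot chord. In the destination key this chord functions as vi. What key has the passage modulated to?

The numeral vi denotes a minor triad on scale degree 6. With A on degree 6, the tonic of the new key is C.
Degree 6 carries a minor triad in major keys, so the destination is C major.
Check: the diatonic triads of C major are C (I), Dm (ii), Em (iii), F (IV), G (V), Am (vi), Bdim (vii°) — A minor is indeed vi.

C major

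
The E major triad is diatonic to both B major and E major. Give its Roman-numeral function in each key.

The scale of B major is B C# D# E F# G# A#; E is degree 4, and the triad built there (E-G#-B) is major, so it is IV.
The scale of E major is E F# G# A B C# D#; E is degree 1, and the triad built there (E-G#-B) is major, so it is I.

IV in B major; I in E major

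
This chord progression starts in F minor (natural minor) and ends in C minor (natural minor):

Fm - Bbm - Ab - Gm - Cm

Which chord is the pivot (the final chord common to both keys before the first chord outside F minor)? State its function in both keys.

Ab — III in F minor, VI in C minor

Chords diatonic to F minor: Fm, Gdim, Ab, Bbm, Cm, Db, Eb.
Reading the progression, the first chord not in that set is Gm, so the modulation leaves F minor there.
The chord immediately before Gm is Ab, which is diatonic to both keys: III in F minor and VI in C minor.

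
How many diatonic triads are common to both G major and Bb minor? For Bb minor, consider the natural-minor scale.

Diatonic triads of G major: G (I), Am (ii), Bm (iii), C (IV), D (V), Em (vi), F#dim (vii°).
Diatonic triads of Bb minor (natural minor): Bbm (i), Cdim (ii°), Db (III), Ebm (iv), Fm (v), Gb (VI), Ab (VII).
No triad has the same root and quality in both keys.

0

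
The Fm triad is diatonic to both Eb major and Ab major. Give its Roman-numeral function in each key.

The scale of Eb major is Eb F G Ab Bb C D; F is degree 2, and the triad built there (F-Ab-C) is minor, so it is ii.
The scale of Ab major is Ab Bb C Db Eb F G; F is degree 6, and the triad built there (F-Ab-C) is minor, so it is vi.

ii in Eb major; vi in Ab major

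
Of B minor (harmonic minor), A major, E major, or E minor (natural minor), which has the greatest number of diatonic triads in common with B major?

Triads of B major: B (I), C♯m (ii), D♯m (iii), E (IV), F♯ (V), G♯m (vi), A♯dim (vii°).
B minor (harmonic minor) shares 2: F♯, A♯dim.
A major shares 2: C♯m, E.
E major shares 4: B, C♯m, E, G♯m.
E minor (natural minor) shares 0: none.
The most common triads (4) are shared with E major.

E major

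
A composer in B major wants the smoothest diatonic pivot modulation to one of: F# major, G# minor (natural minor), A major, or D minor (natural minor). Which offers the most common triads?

G# minor

Triads of B major: B major (I), C# minor (ii), D# minor (iii), E major (IV), F# major (V), G# minor (vi), A# diminished (vii°).
F# major shares 4: B, D#m, F#, G#m.
G# minor (natural minor) shares 7: B, C#m, D#m, E, F#, G#m, A#dim.
A major shares 2: C#m, E.
D minor (natural minor) shares 0: none.
The most common triads (7) are shared with G# minor.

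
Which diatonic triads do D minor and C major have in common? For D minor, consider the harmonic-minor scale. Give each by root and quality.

Dm

Triads in D minor (harmonic minor): D minor (i), E diminished (ii°), F augmented (III+), G minor (iv), A major (V), Bb major (VI), C# diminished (vii°).
Triads in C major: C major (I), D minor (ii), E minor (iii), F major (IV), G major (V), A minor (vi), B diminished (vii°).
Shared triads with their functions: D minor (i in D minor, ii in C major).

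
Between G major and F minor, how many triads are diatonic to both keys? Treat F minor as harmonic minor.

Diatonic triads of G major: G major (I), A minor (ii), B minor (iii), C major (IV), D major (V), E minor (vi), F# diminished (vii°).
Diatonic triads of F minor (harmonic minor): F minor (i), G diminished (ii°), Ab augmented (III+), Bb minor (iv), C major (V), Db major (VI), E diminished (vii°).
Matching root and quality in both lists: C major.
That gives 1 common triad.

1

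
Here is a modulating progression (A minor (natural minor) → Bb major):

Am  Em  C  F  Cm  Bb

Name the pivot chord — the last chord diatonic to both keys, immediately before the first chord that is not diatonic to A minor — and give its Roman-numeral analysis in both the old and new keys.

Chords diatonic to A minor: Am, Bdim, C, Dm, Em, F, G.
Reading the progression, the first chord not in that set is Cm, so the modulation leaves A minor there.
The chord immediately before Cm is F, which is diatonic to both keys: VI in A minor and V in Bb major.

F — VI in A minor, V in Bb major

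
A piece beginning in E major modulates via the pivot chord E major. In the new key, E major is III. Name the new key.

The numeral III denotes a major triad on scale degree 3. With E on degree 3, the tonic of the new key is C♯.
Degree 3 carries a major triad in natural-minor keys, so the destination is C♯ minor.
Check: the diatonic triads of C♯ minor (natural minor) are C♯m (i), D♯dim (ii°), E (III), F♯m (iv), G♯m (v), A (VI), B (VII) — E major is indeed III.

C♯ minor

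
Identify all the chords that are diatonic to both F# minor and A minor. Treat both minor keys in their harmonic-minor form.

G#dim

Triads in F# minor (harmonic minor): F# minor (i), G# diminished (ii°), A augmented (III+), B minor (iv), C# major (V), D major (VI), E# diminished (vii°).
Triads in A minor (harmonic minor): A minor (i), B diminished (ii°), C augmented (III+), D minor (iv), E major (V), F major (VI), G# diminished (vii°).
Shared triads with their functions: G# diminished (ii° in F# minor, vii° in A minor).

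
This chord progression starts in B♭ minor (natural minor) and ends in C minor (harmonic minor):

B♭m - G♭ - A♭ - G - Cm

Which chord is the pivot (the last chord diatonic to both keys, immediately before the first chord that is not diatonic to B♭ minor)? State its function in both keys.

Chords diatonic to B♭ minor: B♭m, Cdim, D♭, E♭m, Fm, G♭, A♭.
Reading the progression, the first chord not in that set is G, so the modulation leaves B♭ minor there.
The chord immediately before G is A♭, which is diatonic to both keys: VII in B♭ minor and VI in C minor.

A♭ — VII in B♭ minor, VI in C minor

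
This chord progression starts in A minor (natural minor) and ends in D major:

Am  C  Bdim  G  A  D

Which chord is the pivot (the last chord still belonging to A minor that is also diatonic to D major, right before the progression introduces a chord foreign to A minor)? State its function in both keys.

G — VII in A minor, IV in D major

Chords diatonic to A minor: Am, Bdim, C, Dm, Em, F, G.
Reading the progression, the first chord not in that set is A, so the modulation leaves A minor there.
The chord immediately before A is G, which is diatonic to both keys: VII in A minor and IV in D major.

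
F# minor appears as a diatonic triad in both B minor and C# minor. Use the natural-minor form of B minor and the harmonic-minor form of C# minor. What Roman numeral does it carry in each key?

v in B minor; iv in C# minor

The scale of B minor (natural minor) is B C# D E F# G A; F# is degree 5, and the triad built there (F#-A-C#) is minor, so it is v.
The scale of C# minor (harmonic minor) is C# D# E F# G# A B#; F# is degree 4, and the triad built there (F#-A-C#) is minor, so it is iv.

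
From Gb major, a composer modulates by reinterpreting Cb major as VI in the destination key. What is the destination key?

The numeral VI denotes a major triad on scale degree 6. With Cb on degree 6, the tonic of the new key is Eb.
Degree 6 carries a major triad in minor keys, so the destination is Eb minor.
Check: the diatonic triads of Eb minor (natural minor) are Ebm (i), Fdim (ii°), Gb (III), Abm (iv), Bbm (v), Cb (VI), Db (VII) — Cb major is indeed VI.

Eb minor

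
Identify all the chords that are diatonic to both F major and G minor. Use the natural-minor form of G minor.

Triads in F major: F (I), Gm (ii), Am (iii), Bb (IV), C (V), Dm (vi), Edim (vii°).
Triads in G minor (natural minor): Gm (i), Adim (ii°), Bb (III), Cm (iv), Dm (v), Eb (VI), F (VII).
Shared triads with their functions: F (I in F major, VII in G minor); Gm (ii in F major, i in G minor); Bb (IV in F major, III in G minor); Dm (vi in F major, v in G minor).

F, Gm, Bb, Dm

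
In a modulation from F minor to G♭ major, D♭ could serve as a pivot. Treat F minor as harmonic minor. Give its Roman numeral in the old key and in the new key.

VI in F minor; V in G♭ major

The scale of F minor (harmonic minor) is F G A♭ B♭ C D♭ E; D♭ is degree 6, and the triad built there (D♭-F-A♭) is major, so it is VI.
The scale of G♭ major is G♭ A♭ B♭ C♭ D♭ E♭ F; D♭ is degree 5, and the triad built there (D♭-F-A♭) is major, so it is V.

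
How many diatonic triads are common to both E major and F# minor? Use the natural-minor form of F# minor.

Diatonic triads of E major: E (I), F#m (ii), G#m (iii), A (IV), B (V), C#m (vi), D#dim (vii°).
Diatonic triads of F# minor (natural minor): F#m (i), G#dim (ii°), A (III), Bm (iv), C#m (v), D (VI), E (VII).
Matching root and quality in both lists: E, F#m, A, C#m.
That gives 4 common triads.

4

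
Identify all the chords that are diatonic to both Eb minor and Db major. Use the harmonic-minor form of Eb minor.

Ebm

Triads in Eb minor (harmonic minor): Ebm (i), Fdim (ii°), Gbaug (III+), Abm (iv), Bb (V), Cb (VI), Ddim (vii°).
Triads in Db major: Db (I), Ebm (ii), Fm (iii), Gb (IV), Ab (V), Bbm (vi), Cdim (vii°).
Shared triads with their functions: Ebm (i in Eb minor, ii in Db major).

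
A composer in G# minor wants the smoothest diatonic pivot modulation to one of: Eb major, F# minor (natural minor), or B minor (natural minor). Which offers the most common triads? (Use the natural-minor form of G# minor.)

F# minor

Triads of G# minor (natural minor): G# minor (i), A# diminished (ii°), B major (III), C# minor (iv), D# minor (v), E major (VI), F# major (VII).
Eb major shares 0: none.
F# minor (natural minor) shares 2: C#m, E.
B minor (natural minor) shares 0: none.
The most common triads (2) are shared with F# minor.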